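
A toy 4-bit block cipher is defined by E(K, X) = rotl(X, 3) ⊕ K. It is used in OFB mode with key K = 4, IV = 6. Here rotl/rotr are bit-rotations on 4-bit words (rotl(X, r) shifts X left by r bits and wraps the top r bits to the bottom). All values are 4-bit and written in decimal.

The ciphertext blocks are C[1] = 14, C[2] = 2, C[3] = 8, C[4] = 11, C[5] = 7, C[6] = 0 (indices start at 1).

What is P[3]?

OFB decryption: S_i = E(K, S_{i−1}) with S_{0} = IV; P_i = C_i ⊕ S_i.
P[1]: S = E(K, 6) = 7; 14 ⊕ 7 = 9.
P[2]: S = E(K, 7) = 15; 2 ⊕ 15 = 13.
P[3]: S = E(K, 15) = 11; 8 ⊕ 11 = 3.

P[3] = 3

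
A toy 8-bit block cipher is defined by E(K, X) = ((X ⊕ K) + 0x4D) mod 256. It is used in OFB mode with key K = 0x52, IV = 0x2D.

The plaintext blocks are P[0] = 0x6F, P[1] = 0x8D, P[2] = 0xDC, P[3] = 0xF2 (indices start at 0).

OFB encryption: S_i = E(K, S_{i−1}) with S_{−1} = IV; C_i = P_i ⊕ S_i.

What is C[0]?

C[0] = 0xA3

C[0]: S = E(K, 0x2D) = 0xCC; 0x6F ⊕ 0xCC = 0xA3.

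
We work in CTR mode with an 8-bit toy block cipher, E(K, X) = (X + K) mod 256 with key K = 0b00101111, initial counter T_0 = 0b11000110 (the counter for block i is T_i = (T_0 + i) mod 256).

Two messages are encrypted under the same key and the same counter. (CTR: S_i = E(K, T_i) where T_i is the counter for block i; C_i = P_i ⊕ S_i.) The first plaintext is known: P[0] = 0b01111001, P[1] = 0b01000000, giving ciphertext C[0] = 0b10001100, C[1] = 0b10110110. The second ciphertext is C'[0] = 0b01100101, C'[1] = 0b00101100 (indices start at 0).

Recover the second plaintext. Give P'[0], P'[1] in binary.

P'[0] = 0b10010000, P'[1] = 0b11011010

In CTR with a reused counter, both messages share the same keystream S_i, so C_i ⊕ C'_i = P_i ⊕ P'_i and thus P'_i = P_i ⊕ C_i ⊕ C'_i.
P'[0]: 0b01111001 ⊕ 0b10001100 ⊕ 0b01100101 = 0b10010000.
P'[1]: 0b01000000 ⊕ 0b10110110 ⊕ 0b00101100 = 0b11011010.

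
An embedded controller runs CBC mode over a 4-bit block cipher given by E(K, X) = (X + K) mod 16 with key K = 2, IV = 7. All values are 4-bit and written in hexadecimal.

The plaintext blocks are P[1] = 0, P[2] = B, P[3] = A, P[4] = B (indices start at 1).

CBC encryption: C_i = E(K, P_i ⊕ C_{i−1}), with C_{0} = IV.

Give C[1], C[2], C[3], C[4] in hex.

C[1] = 9, C[2] = 4, C[3] = 0, C[4] = D

C[1]: P[1] ⊕ 7 = 7; E(K, 7) = 9.
C[2]: P[2] ⊕ 9 = 2; E(K, 2) = 4.
C[3]: P[3] ⊕ 4 = E; E(K, E) = 0.
C[4]: P[4] ⊕ 0 = B; E(K, B) = D.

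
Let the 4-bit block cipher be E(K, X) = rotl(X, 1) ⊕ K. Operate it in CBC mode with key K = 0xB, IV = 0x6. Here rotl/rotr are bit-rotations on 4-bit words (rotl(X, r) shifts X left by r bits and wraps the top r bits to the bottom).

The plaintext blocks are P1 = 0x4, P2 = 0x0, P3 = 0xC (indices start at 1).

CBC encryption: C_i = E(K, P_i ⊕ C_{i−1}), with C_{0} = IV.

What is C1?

C1: P1 ⊕ 0x6 = 0x2; E(K, 0x2) = 0xF.

C1 = 0xF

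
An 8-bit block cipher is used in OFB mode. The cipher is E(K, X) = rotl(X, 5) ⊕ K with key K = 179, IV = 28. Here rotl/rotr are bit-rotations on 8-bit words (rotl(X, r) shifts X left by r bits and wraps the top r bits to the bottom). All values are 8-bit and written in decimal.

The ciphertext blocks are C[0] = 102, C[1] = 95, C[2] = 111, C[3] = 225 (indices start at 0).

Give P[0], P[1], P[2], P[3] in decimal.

OFB decryption: S_i = E(K, S_{i−1}) with S_{−1} = IV; P_i = C_i ⊕ S_i.
P[0]: S = E(K, 28) = 48; 102 ⊕ 48 = 86.
P[1]: S = E(K, 48) = 181; 95 ⊕ 181 = 234.
P[2]: S = E(K, 181) = 5; 111 ⊕ 5 = 106.
P[3]: S = E(K, 5) = 19; 225 ⊕ 19 = 242.

P[0] = 86, P[1] = 234, P[2] = 106, P[3] = 242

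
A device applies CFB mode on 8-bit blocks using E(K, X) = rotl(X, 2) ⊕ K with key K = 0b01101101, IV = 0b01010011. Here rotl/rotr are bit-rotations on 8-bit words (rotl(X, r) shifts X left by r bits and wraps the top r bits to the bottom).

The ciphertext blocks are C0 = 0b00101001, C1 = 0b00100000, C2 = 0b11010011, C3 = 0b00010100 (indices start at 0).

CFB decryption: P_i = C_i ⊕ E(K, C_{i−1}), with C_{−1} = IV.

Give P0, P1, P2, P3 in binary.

P0 = 0b00001001, P1 = 0b11101001, P2 = 0b00111110, P3 = 0b00110110

P0: E(K, 0b01010011) = 0b00100000; 0b00101001 ⊕ 0b00100000 = 0b00001001.
P1: E(K, 0b00101001) = 0b11001001; 0b00100000 ⊕ 0b11001001 = 0b11101001.
P2: E(K, 0b00100000) = 0b11101101; 0b11010011 ⊕ 0b11101101 = 0b00111110.
P3: E(K, 0b11010011) = 0b00100010; 0b00010100 ⊕ 0b00100010 = 0b00110110.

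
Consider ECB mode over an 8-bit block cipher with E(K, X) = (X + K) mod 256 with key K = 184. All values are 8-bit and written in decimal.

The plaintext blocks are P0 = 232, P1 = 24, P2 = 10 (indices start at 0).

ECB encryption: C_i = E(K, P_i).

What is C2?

C2 = 194

C2: E(K, 10) = 194.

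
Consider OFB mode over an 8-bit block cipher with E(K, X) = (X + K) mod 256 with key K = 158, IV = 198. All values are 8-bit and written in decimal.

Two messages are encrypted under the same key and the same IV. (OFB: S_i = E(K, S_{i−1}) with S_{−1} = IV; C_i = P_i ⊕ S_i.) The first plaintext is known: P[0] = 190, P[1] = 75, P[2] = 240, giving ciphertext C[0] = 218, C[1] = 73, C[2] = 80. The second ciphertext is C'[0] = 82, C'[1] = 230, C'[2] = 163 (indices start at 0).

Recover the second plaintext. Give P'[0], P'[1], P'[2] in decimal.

In OFB with a reused IV, both messages share the same keystream S_i, so C_i ⊕ C'_i = P_i ⊕ P'_i and thus P'_i = P_i ⊕ C_i ⊕ C'_i.
P'[0]: 190 ⊕ 218 ⊕ 82 = 54.
P'[1]: 75 ⊕ 73 ⊕ 230 = 228.
P'[2]: 240 ⊕ 80 ⊕ 163 = 3.

P'[0] = 54, P'[1] = 228, P'[2] = 3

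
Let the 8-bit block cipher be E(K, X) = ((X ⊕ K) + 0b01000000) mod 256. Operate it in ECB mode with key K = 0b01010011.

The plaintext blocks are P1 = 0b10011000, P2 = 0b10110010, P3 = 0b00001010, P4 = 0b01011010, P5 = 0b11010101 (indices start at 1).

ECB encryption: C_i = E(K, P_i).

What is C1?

C1: E(K, 0b10011000) = 0b00001011.

C1 = 0b00001011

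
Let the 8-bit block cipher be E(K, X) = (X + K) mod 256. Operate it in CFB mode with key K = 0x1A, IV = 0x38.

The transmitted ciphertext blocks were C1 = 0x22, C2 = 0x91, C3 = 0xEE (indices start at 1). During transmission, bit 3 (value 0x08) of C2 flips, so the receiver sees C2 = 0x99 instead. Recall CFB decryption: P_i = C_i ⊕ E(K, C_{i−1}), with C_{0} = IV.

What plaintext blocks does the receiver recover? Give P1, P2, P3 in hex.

Only C2 changed, to 0x99. In CFB, a change in C_i flips the same bit in P_i and garbles P_{i+1}. Decrypting the received ciphertext:
P1: E(K, 0x38) = 0x52; 0x22 ⊕ 0x52 = 0x70.
P2: E(K, 0x22) = 0x3C; 0x99 ⊕ 0x3C = 0xA5.
P3: E(K, 0x99) = 0xB3; 0xEE ⊕ 0xB3 = 0x5D.
Blocks that differ from the original plaintext: P2, P3.

P1 = 0x70, P2 = 0xA5, P3 = 0x5D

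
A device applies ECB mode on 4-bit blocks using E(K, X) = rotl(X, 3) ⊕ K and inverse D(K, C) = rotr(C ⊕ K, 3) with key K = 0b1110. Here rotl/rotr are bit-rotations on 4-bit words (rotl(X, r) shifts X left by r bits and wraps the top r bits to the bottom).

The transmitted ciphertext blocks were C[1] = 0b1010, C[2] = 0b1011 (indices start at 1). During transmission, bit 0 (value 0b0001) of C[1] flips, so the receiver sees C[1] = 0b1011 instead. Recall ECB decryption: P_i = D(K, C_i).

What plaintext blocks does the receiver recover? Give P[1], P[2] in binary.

P[1] = 0b1010, P[2] = 0b1010

Only C[1] changed, to 0b1011. In ECB, a change in C_i affects only P_i. Decrypting the received ciphertext:
P[1]: D(K, 0b1011) = 0b1010.
P[2]: D(K, 0b1011) = 0b1010.
Blocks that differ from the original plaintext: P[1].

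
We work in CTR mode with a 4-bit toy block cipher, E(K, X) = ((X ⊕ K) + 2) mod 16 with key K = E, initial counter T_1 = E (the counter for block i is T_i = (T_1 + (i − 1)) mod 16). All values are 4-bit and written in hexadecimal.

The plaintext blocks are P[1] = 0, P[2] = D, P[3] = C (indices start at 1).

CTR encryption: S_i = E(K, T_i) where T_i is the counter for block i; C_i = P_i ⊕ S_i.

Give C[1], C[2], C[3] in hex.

C[1] = 2, C[2] = E, C[3] = C

C[1]: T = E, S = E(K, T) = 2; 0 ⊕ 2 = 2.
C[2]: T = F, S = E(K, T) = 3; D ⊕ 3 = E.
C[3]: T = 0, S = E(K, T) = 0; C ⊕ 0 = C.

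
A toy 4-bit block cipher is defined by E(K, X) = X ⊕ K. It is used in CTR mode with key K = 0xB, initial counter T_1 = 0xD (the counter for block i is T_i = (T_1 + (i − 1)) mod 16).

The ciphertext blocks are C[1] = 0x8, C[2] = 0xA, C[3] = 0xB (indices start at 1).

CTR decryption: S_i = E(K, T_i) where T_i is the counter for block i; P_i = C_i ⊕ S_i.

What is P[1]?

P[1]: T = 0xD, S = E(K, T) = 0x6; 0x8 ⊕ 0x6 = 0xE.

P[1] = 0xE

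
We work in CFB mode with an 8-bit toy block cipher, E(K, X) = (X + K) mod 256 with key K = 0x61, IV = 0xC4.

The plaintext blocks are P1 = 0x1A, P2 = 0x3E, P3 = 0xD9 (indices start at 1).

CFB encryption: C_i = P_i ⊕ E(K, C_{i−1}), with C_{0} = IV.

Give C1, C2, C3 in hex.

C1 = 0x3F, C2 = 0x9E, C3 = 0x26

C1: E(K, 0xC4) = 0x25; 0x1A ⊕ 0x25 = 0x3F.
C2: E(K, 0x3F) = 0xA0; 0x3E ⊕ 0xA0 = 0x9E.
C3: E(K, 0x9E) = 0xFF; 0xD9 ⊕ 0xFF = 0x26.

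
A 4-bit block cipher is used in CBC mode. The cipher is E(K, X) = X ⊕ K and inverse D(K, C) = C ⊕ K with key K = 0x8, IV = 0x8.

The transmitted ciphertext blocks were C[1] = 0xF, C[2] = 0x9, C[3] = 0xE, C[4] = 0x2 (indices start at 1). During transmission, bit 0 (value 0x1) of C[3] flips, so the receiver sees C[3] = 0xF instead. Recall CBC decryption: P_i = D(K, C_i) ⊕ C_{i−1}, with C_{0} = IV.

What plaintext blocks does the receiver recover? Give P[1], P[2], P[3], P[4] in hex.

Only C[3] changed, to 0xF. In CBC, a change in C_i garbles P_i and flips the same bit in P_{i+1}. Decrypting the received ciphertext:
P[1]: D(K, 0xF) = 0x7; 0x7 ⊕ 0x8 = 0xF.
P[2]: D(K, 0x9) = 0x1; 0x1 ⊕ 0xF = 0xE.
P[3]: D(K, 0xF) = 0x7; 0x7 ⊕ 0x9 = 0xE.
P[4]: D(K, 0x2) = 0xA; 0xA ⊕ 0xF = 0x5.
Blocks that differ from the original plaintext: P[3], P[4].

P[1] = 0xF, P[2] = 0xE, P[3] = 0xE, P[4] = 0x5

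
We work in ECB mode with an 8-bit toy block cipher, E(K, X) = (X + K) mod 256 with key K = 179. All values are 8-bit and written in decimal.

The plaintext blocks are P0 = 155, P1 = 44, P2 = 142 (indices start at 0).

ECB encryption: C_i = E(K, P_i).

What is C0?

C0: E(K, 155) = 78.

C0 = 78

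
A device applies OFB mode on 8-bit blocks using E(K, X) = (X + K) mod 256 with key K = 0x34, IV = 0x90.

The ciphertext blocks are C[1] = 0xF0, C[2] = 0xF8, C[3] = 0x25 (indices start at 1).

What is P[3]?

OFB decryption: S_i = E(K, S_{i−1}) with S_{0} = IV; P_i = C_i ⊕ S_i.
P[1]: S = E(K, 0x90) = 0xC4; 0xF0 ⊕ 0xC4 = 0x34.
P[2]: S = E(K, 0xC4) = 0xF8; 0xF8 ⊕ 0xF8 = 0x00.
P[3]: S = E(K, 0xF8) = 0x2C; 0x25 ⊕ 0x2C = 0x09.

P[3] = 0x09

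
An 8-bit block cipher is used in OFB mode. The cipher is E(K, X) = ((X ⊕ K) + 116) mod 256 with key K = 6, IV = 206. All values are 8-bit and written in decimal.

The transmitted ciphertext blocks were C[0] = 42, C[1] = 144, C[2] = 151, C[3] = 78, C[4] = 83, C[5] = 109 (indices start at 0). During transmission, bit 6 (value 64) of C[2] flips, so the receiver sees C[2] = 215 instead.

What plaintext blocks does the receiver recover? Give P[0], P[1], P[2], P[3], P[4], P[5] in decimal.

OFB decryption: S_i = E(K, S_{i−1}) with S_{−1} = IV; P_i = C_i ⊕ S_i.
Only C[2] changed, to 215. In OFB, a change in C_i flips the same bit in P_i only; the keystream is unaffected. Decrypting the received ciphertext:
P[0]: S = E(K, 206) = 60; 42 ⊕ 60 = 22.
P[1]: S = E(K, 60) = 174; 144 ⊕ 174 = 62.
P[2]: S = E(K, 174) = 28; 215 ⊕ 28 = 203.
P[3]: S = E(K, 28) = 142; 78 ⊕ 142 = 192.
P[4]: S = E(K, 142) = 252; 83 ⊕ 252 = 175.
P[5]: S = E(K, 252) = 110; 109 ⊕ 110 = 3.
Blocks that differ from the original plaintext: P[2].

P[0] = 22, P[1] = 62, P[2] = 203, P[3] = 192, P[4] = 175, P[5] = 3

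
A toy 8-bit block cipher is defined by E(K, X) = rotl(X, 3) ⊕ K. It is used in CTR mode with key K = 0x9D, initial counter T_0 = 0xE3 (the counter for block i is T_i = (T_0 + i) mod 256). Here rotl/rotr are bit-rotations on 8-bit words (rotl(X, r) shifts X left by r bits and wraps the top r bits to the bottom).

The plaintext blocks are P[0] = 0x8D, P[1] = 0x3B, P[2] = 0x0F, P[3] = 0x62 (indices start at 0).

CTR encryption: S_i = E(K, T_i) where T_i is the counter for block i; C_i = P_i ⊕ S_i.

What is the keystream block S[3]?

0xAA

C[0]: T = 0xE3, S = E(K, T) = 0x82; 0x8D ⊕ 0x82 = 0x0F.
C[1]: T = 0xE4, S = E(K, T) = 0xBA; 0x3B ⊕ 0xBA = 0x81.
C[2]: T = 0xE5, S = E(K, T) = 0xB2; 0x0F ⊕ 0xB2 = 0xBD.
C[3]: T = 0xE6, S = E(K, T) = 0xAA; 0x62 ⊕ 0xAA = 0xC8.
So S[3] = 0xAA.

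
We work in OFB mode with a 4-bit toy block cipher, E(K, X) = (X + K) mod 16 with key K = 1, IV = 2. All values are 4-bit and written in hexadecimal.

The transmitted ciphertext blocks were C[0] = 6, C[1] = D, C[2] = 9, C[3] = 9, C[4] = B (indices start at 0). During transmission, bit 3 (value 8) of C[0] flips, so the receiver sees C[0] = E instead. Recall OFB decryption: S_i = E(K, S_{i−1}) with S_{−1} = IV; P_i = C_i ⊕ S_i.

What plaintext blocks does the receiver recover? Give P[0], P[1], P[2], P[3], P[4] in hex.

Only C[0] changed, to E. In OFB, a change in C_i flips the same bit in P_i only; the keystream is unaffected. Decrypting the received ciphertext:
P[0]: S = E(K, 2) = 3; E ⊕ 3 = D.
P[1]: S = E(K, 3) = 4; D ⊕ 4 = 9.
P[2]: S = E(K, 4) = 5; 9 ⊕ 5 = C.
P[3]: S = E(K, 5) = 6; 9 ⊕ 6 = F.
P[4]: S = E(K, 6) = 7; B ⊕ 7 = C.
Blocks that differ from the original plaintext: P[0].

P[0] = D, P[1] = 9, P[2] = C, P[3] = F, P[4] = C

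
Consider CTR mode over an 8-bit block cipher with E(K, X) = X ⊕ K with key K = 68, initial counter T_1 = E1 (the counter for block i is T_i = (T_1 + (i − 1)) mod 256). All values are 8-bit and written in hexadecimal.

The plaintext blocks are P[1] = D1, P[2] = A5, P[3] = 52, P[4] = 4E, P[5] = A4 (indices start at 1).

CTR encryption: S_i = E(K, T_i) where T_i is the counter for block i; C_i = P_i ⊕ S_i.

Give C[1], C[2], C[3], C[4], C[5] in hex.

C[1]: T = E1, S = E(K, T) = 89; D1 ⊕ 89 = 58.
C[2]: T = E2, S = E(K, T) = 8A; A5 ⊕ 8A = 2F.
C[3]: T = E3, S = E(K, T) = 8B; 52 ⊕ 8B = D9.
C[4]: T = E4, S = E(K, T) = 8C; 4E ⊕ 8C = C2.
C[5]: T = E5, S = E(K, T) = 8D; A4 ⊕ 8D = 29.

C[1] = 58, C[2] = 2F, C[3] = D9, C[4] = C2, C[5] = 29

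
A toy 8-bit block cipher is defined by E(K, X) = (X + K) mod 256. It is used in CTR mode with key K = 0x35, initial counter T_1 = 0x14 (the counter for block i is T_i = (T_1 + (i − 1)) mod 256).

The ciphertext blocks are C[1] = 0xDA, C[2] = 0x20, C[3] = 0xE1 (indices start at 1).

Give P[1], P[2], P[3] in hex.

CTR decryption: S_i = E(K, T_i) where T_i is the counter for block i; P_i = C_i ⊕ S_i.
P[1]: T = 0x14, S = E(K, T) = 0x49; 0xDA ⊕ 0x49 = 0x93.
P[2]: T = 0x15, S = E(K, T) = 0x4A; 0x20 ⊕ 0x4A = 0x6A.
P[3]: T = 0x16, S = E(K, T) = 0x4B; 0xE1 ⊕ 0x4B = 0xAA.

P[1] = 0x93, P[2] = 0x6A, P[3] = 0xAA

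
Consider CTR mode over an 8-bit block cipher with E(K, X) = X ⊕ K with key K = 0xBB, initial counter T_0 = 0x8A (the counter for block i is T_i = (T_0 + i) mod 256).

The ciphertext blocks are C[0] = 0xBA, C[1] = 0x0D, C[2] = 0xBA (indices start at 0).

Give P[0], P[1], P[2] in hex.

CTR decryption: S_i = E(K, T_i) where T_i is the counter for block i; P_i = C_i ⊕ S_i.
P[0]: T = 0x8A, S = E(K, T) = 0x31; 0xBA ⊕ 0x31 = 0x8B.
P[1]: T = 0x8B, S = E(K, T) = 0x30; 0x0D ⊕ 0x30 = 0x3D.
P[2]: T = 0x8C, S = E(K, T) = 0x37; 0xBA ⊕ 0x37 = 0x8D.

P[0] = 0x8B, P[1] = 0x3D, P[2] = 0x8D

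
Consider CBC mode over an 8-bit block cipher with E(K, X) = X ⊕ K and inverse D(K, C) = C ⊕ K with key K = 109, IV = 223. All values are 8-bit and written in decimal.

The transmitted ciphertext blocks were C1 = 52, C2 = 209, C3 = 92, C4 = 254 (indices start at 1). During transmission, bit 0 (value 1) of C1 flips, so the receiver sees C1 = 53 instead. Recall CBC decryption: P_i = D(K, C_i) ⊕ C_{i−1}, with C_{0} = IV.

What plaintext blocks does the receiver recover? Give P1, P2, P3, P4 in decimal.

Only C1 changed, to 53. In CBC, a change in C_i garbles P_i and flips the same bit in P_{i+1}. Decrypting the received ciphertext:
P1: D(K, 53) = 88; 88 ⊕ 223 = 135.
P2: D(K, 209) = 188; 188 ⊕ 53 = 137.
P3: D(K, 92) = 49; 49 ⊕ 209 = 224.
P4: D(K, 254) = 147; 147 ⊕ 92 = 207.
Blocks that differ from the original plaintext: P1, P2.

P1 = 135, P2 = 137, P3 = 224, P4 = 207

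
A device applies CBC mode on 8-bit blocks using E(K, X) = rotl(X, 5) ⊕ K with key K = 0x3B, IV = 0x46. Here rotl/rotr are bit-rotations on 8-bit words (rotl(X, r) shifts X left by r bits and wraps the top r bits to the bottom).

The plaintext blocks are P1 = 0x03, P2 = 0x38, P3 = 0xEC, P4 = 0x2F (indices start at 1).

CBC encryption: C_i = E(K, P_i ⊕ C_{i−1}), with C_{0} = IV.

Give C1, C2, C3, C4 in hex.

C1 = 0x93, C2 = 0x4E, C3 = 0x6F, C4 = 0x33

C1: P1 ⊕ 0x46 = 0x45; E(K, 0x45) = 0x93.
C2: P2 ⊕ 0x93 = 0xAB; E(K, 0xAB) = 0x4E.
C3: P3 ⊕ 0x4E = 0xA2; E(K, 0xA2) = 0x6F.
C4: P4 ⊕ 0x6F = 0x40; E(K, 0x40) = 0x33.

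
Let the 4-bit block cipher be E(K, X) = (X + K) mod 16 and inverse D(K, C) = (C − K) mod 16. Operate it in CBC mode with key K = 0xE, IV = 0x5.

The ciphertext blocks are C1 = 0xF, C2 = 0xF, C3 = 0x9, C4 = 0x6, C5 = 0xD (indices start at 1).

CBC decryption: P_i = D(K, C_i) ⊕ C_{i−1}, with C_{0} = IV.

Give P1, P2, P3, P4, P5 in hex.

P1 = 0x4, P2 = 0xE, P3 = 0x4, P4 = 0x1, P5 = 0x9

P1: D(K, 0xF) = 0x1; 0x1 ⊕ 0x5 = 0x4.
P2: D(K, 0xF) = 0x1; 0x1 ⊕ 0xF = 0xE.
P3: D(K, 0x9) = 0xB; 0xB ⊕ 0xF = 0x4.
P4: D(K, 0x6) = 0x8; 0x8 ⊕ 0x9 = 0x1.
P5: D(K, 0xD) = 0xF; 0xF ⊕ 0x6 = 0x9.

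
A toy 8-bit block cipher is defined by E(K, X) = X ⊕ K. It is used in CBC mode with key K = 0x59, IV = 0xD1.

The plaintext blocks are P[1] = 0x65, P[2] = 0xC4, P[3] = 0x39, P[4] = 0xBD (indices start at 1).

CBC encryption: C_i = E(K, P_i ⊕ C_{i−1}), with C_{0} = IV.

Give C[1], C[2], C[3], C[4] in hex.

C[1] = 0xED, C[2] = 0x70, C[3] = 0x10, C[4] = 0xF4

C[1]: P[1] ⊕ 0xD1 = 0xB4; E(K, 0xB4) = 0xED.
C[2]: P[2] ⊕ 0xED = 0x29; E(K, 0x29) = 0x70.
C[3]: P[3] ⊕ 0x70 = 0x49; E(K, 0x49) = 0x10.
C[4]: P[4] ⊕ 0x10 = 0xAD; E(K, 0xAD) = 0xF4.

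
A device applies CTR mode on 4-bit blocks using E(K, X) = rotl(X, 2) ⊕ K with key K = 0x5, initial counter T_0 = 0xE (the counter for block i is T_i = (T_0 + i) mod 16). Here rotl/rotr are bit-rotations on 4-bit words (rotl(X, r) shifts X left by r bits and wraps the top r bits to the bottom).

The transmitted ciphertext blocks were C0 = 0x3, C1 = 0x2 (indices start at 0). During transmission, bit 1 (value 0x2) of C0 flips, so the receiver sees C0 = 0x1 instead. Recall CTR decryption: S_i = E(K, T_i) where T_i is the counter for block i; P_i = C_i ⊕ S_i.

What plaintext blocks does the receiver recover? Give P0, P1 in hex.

P0 = 0xF, P1 = 0x8

Only C0 changed, to 0x1. In CTR, a change in C_i flips the same bit in P_i only; the keystream is unaffected. Decrypting the received ciphertext:
P0: T = 0xE, S = E(K, T) = 0xE; 0x1 ⊕ 0xE = 0xF.
P1: T = 0xF, S = E(K, T) = 0xA; 0x2 ⊕ 0xA = 0x8.
Blocks that differ from the original plaintext: P0.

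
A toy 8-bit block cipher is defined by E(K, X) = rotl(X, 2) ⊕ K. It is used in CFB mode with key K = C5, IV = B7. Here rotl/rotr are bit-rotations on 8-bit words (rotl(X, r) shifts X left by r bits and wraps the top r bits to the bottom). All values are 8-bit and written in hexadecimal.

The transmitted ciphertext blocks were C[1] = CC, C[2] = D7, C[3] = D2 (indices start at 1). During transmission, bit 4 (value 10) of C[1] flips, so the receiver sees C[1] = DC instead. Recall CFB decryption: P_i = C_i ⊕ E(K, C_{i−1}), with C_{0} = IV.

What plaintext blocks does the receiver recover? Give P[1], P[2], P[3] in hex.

P[1] = C7, P[2] = 61, P[3] = 48

Only C[1] changed, to DC. In CFB, a change in C_i flips the same bit in P_i and garbles P_{i+1}. Decrypting the received ciphertext:
P[1]: E(K, B7) = 1B; DC ⊕ 1B = C7.
P[2]: E(K, DC) = B6; D7 ⊕ B6 = 61.
P[3]: E(K, D7) = 9A; D2 ⊕ 9A = 48.
Blocks that differ from the original plaintext: P[1], P[2].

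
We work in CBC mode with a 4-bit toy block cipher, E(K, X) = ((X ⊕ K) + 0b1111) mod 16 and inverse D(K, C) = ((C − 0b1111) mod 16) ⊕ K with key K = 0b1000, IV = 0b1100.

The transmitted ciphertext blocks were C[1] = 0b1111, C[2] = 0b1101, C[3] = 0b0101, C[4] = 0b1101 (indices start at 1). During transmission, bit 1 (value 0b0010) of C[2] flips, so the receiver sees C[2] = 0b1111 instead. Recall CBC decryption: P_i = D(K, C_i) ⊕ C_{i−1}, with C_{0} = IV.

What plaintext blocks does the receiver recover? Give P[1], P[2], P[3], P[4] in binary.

Only C[2] changed, to 0b1111. In CBC, a change in C_i garbles P_i and flips the same bit in P_{i+1}. Decrypting the received ciphertext:
P[1]: D(K, 0b1111) = 0b1000; 0b1000 ⊕ 0b1100 = 0b0100.
P[2]: D(K, 0b1111) = 0b1000; 0b1000 ⊕ 0b1111 = 0b0111.
P[3]: D(K, 0b0101) = 0b1110; 0b1110 ⊕ 0b1111 = 0b0001.
P[4]: D(K, 0b1101) = 0b0110; 0b0110 ⊕ 0b0101 = 0b0011.
Blocks that differ from the original plaintext: P[2], P[3].

P[1] = 0b0100, P[2] = 0b0111, P[3] = 0b0001, P[4] = 0b0011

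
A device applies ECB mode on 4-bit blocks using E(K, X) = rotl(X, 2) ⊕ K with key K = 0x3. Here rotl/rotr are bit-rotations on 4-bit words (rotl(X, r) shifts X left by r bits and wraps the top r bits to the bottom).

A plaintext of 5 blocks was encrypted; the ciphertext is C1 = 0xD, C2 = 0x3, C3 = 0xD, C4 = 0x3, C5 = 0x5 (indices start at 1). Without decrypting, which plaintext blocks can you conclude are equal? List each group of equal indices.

P1 = P3; P2 = P4

ECB encrypts each block independently with the same key, so equal ciphertext blocks imply equal plaintext blocks.
C1 = C3 = 0xD, so P1 = P3.
C2 = C4 = 0x3, so P2 = P4.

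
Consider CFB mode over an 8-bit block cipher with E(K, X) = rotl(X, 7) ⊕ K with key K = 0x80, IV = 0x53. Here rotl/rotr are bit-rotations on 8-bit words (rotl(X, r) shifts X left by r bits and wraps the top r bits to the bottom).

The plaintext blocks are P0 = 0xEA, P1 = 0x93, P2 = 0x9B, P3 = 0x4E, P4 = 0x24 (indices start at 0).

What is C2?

CFB encryption: C_i = P_i ⊕ E(K, C_{i−1}), with C_{−1} = IV.
C0: E(K, 0x53) = 0x29; 0xEA ⊕ 0x29 = 0xC3.
C1: E(K, 0xC3) = 0x61; 0x93 ⊕ 0x61 = 0xF2.
C2: E(K, 0xF2) = 0xF9; 0x9B ⊕ 0xF9 = 0x62.

C2 = 0x62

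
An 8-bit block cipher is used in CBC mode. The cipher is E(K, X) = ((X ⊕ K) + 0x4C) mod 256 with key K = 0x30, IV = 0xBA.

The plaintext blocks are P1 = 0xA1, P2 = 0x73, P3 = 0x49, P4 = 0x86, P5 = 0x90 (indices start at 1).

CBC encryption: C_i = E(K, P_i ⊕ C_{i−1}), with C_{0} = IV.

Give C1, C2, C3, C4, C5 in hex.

C1 = 0x77, C2 = 0x80, C3 = 0x45, C4 = 0x3F, C5 = 0xEB

C1: P1 ⊕ 0xBA = 0x1B; E(K, 0x1B) = 0x77.
C2: P2 ⊕ 0x77 = 0x04; E(K, 0x04) = 0x80.
C3: P3 ⊕ 0x80 = 0xC9; E(K, 0xC9) = 0x45.
C4: P4 ⊕ 0x45 = 0xC3; E(K, 0xC3) = 0x3F.
C5: P5 ⊕ 0x3F = 0xAF; E(K, 0xAF) = 0xEB.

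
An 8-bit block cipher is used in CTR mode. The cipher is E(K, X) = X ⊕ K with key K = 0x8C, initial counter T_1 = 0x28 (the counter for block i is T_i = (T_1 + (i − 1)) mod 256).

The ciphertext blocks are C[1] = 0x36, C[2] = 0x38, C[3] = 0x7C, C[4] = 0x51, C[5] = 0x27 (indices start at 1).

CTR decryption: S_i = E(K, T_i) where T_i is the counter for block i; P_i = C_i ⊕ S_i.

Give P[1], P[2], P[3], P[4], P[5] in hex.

P[1]: T = 0x28, S = E(K, T) = 0xA4; 0x36 ⊕ 0xA4 = 0x92.
P[2]: T = 0x29, S = E(K, T) = 0xA5; 0x38 ⊕ 0xA5 = 0x9D.
P[3]: T = 0x2A, S = E(K, T) = 0xA6; 0x7C ⊕ 0xA6 = 0xDA.
P[4]: T = 0x2B, S = E(K, T) = 0xA7; 0x51 ⊕ 0xA7 = 0xF6.
P[5]: T = 0x2C, S = E(K, T) = 0xA0; 0x27 ⊕ 0xA0 = 0x87.

P[1] = 0x92, P[2] = 0x9D, P[3] = 0xDA, P[4] = 0xF6, P[5] = 0x87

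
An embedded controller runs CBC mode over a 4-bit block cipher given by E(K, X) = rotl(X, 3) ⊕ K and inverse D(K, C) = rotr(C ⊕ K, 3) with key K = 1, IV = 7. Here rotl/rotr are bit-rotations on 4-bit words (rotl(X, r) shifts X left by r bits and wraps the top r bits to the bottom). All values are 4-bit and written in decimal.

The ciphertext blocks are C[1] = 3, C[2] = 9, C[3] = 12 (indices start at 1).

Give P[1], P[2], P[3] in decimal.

CBC decryption: P_i = D(K, C_i) ⊕ C_{i−1}, with C_{0} = IV.
P[1]: D(K, 3) = 4; 4 ⊕ 7 = 3.
P[2]: D(K, 9) = 1; 1 ⊕ 3 = 2.
P[3]: D(K, 12) = 11; 11 ⊕ 9 = 2.

P[1] = 3, P[2] = 2, P[3] = 2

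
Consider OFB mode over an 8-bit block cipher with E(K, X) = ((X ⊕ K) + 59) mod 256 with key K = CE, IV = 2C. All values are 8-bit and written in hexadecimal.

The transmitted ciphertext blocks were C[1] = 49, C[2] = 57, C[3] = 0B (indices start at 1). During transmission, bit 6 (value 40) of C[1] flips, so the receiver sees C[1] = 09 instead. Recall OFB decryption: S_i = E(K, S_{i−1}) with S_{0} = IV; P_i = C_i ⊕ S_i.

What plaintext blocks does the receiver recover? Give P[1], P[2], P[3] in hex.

Only C[1] changed, to 09. In OFB, a change in C_i flips the same bit in P_i only; the keystream is unaffected. Decrypting the received ciphertext:
P[1]: S = E(K, 2C) = 3B; 09 ⊕ 3B = 32.
P[2]: S = E(K, 3B) = 4E; 57 ⊕ 4E = 19.
P[3]: S = E(K, 4E) = D9; 0B ⊕ D9 = D2.
Blocks that differ from the original plaintext: P[1].

P[1] = 32, P[2] = 19, P[3] = D2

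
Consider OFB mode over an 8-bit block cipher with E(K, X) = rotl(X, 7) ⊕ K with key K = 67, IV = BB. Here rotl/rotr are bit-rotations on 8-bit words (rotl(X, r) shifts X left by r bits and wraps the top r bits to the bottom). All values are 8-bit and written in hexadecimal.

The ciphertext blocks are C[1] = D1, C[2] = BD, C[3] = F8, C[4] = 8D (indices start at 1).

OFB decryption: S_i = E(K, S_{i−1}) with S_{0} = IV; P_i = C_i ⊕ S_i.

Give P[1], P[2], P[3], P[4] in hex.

P[1]: S = E(K, BB) = BA; D1 ⊕ BA = 6B.
P[2]: S = E(K, BA) = 3A; BD ⊕ 3A = 87.
P[3]: S = E(K, 3A) = 7A; F8 ⊕ 7A = 82.
P[4]: S = E(K, 7A) = 5A; 8D ⊕ 5A = D7.

P[1] = 6B, P[2] = 87, P[3] = 82, P[4] = D7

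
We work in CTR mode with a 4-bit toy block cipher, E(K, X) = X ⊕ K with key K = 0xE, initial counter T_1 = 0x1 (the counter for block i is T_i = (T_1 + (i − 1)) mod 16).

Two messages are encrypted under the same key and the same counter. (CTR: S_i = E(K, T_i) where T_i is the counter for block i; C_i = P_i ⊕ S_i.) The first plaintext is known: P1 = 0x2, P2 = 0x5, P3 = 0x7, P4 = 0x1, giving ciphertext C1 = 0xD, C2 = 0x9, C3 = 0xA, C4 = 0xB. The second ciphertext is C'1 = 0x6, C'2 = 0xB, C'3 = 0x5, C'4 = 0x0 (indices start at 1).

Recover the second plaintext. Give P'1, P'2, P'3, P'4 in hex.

In CTR with a reused counter, both messages share the same keystream S_i, so C_i ⊕ C'_i = P_i ⊕ P'_i and thus P'_i = P_i ⊕ C_i ⊕ C'_i.
P'1: 0x2 ⊕ 0xD ⊕ 0x6 = 0x9.
P'2: 0x5 ⊕ 0x9 ⊕ 0xB = 0x7.
P'3: 0x7 ⊕ 0xA ⊕ 0x5 = 0x8.
P'4: 0x1 ⊕ 0xB ⊕ 0x0 = 0xA.

P'1 = 0x9, P'2 = 0x7, P'3 = 0x8, P'4 = 0xA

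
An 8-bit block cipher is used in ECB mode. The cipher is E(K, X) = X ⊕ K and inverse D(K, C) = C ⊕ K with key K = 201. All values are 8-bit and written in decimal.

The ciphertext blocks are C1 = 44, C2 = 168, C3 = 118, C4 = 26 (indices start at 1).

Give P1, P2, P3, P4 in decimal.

P1 = 229, P2 = 97, P3 = 191, P4 = 211

ECB decryption: P_i = D(K, C_i).
P1: D(K, 44) = 229.
P2: D(K, 168) = 97.
P3: D(K, 118) = 191.
P4: D(K, 26) = 211.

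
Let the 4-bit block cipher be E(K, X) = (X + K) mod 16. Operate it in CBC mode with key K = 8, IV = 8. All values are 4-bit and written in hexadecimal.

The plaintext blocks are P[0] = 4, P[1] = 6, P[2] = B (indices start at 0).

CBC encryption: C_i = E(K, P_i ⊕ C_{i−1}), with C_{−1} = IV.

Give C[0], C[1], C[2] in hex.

C[0]: P[0] ⊕ 8 = C; E(K, C) = 4.
C[1]: P[1] ⊕ 4 = 2; E(K, 2) = A.
C[2]: P[2] ⊕ A = 1; E(K, 1) = 9.

C[0] = 4, C[1] = A, C[2] = 9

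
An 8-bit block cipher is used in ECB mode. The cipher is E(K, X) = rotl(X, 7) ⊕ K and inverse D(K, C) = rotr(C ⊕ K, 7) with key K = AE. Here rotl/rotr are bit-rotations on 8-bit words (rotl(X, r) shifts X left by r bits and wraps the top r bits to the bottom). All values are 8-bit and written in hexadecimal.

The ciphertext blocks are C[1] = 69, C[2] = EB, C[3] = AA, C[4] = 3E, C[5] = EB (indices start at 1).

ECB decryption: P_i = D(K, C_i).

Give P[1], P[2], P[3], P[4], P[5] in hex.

P[1]: D(K, 69) = 8F.
P[2]: D(K, EB) = 8A.
P[3]: D(K, AA) = 08.
P[4]: D(K, 3E) = 21.
P[5]: D(K, EB) = 8A.

P[1] = 8F, P[2] = 8A, P[3] = 08, P[4] = 21, P[5] = 8A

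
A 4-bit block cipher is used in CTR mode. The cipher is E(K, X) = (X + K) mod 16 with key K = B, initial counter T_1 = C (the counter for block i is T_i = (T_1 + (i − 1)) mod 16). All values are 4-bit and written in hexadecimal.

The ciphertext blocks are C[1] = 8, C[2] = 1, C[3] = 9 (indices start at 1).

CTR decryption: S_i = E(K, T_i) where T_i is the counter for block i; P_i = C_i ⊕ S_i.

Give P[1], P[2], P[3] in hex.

P[1] = F, P[2] = 9, P[3] = 0

P[1]: T = C, S = E(K, T) = 7; 8 ⊕ 7 = F.
P[2]: T = D, S = E(K, T) = 8; 1 ⊕ 8 = 9.
P[3]: T = E, S = E(K, T) = 9; 9 ⊕ 9 = 0.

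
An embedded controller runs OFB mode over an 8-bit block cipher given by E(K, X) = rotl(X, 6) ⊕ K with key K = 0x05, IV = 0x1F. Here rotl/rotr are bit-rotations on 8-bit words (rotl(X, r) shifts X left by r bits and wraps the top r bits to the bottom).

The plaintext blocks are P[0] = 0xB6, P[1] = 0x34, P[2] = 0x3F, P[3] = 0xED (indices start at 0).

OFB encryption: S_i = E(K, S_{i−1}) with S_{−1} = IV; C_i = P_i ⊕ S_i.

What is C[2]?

C[2] = 0x57

C[0]: S = E(K, 0x1F) = 0xC2; 0xB6 ⊕ 0xC2 = 0x74.
C[1]: S = E(K, 0xC2) = 0xB5; 0x34 ⊕ 0xB5 = 0x81.
C[2]: S = E(K, 0xB5) = 0x68; 0x3F ⊕ 0x68 = 0x57.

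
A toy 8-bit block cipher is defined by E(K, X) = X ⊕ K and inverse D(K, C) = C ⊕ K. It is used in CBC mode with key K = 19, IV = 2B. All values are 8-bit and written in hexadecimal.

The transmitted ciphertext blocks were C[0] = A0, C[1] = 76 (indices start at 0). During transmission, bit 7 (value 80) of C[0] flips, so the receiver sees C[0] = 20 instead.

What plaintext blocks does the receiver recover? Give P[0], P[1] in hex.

CBC decryption: P_i = D(K, C_i) ⊕ C_{i−1}, with C_{−1} = IV.
Only C[0] changed, to 20. In CBC, a change in C_i garbles P_i and flips the same bit in P_{i+1}. Decrypting the received ciphertext:
P[0]: D(K, 20) = 39; 39 ⊕ 2B = 12.
P[1]: D(K, 76) = 6F; 6F ⊕ 20 = 4F.
Blocks that differ from the original plaintext: P[0], P[1].

P[0] = 12, P[1] = 4F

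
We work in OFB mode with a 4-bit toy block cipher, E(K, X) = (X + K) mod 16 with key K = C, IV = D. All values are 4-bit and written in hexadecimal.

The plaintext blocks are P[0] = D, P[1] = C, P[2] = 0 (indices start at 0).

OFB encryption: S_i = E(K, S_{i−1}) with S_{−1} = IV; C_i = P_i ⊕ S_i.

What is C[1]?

C[1] = 9

C[0]: S = E(K, D) = 9; D ⊕ 9 = 4.
C[1]: S = E(K, 9) = 5; C ⊕ 5 = 9.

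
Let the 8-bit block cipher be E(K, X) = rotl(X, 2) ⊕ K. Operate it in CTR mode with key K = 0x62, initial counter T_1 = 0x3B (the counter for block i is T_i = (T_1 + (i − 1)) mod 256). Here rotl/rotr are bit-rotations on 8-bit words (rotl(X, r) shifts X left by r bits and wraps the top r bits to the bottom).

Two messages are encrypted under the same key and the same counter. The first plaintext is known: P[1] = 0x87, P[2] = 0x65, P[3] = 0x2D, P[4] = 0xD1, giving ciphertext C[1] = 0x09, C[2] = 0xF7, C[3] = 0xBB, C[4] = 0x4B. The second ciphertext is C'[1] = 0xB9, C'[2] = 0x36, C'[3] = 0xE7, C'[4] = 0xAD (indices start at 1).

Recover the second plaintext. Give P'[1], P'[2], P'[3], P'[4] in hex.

In CTR with a reused counter, both messages share the same keystream S_i, so C_i ⊕ C'_i = P_i ⊕ P'_i and thus P'_i = P_i ⊕ C_i ⊕ C'_i.
P'[1]: 0x87 ⊕ 0x09 ⊕ 0xB9 = 0x37.
P'[2]: 0x65 ⊕ 0xF7 ⊕ 0x36 = 0xA4.
P'[3]: 0x2D ⊕ 0xBB ⊕ 0xE7 = 0x71.
P'[4]: 0xD1 ⊕ 0x4B ⊕ 0xAD = 0x37.

P'[1] = 0x37, P'[2] = 0xA4, P'[3] = 0x71, P'[4] = 0x37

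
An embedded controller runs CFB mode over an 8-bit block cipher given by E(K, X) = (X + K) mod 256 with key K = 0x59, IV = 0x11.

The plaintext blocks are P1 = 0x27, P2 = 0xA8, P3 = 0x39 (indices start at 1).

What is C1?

CFB encryption: C_i = P_i ⊕ E(K, C_{i−1}), with C_{0} = IV.
C1: E(K, 0x11) = 0x6A; 0x27 ⊕ 0x6A = 0x4D.

C1 = 0x4D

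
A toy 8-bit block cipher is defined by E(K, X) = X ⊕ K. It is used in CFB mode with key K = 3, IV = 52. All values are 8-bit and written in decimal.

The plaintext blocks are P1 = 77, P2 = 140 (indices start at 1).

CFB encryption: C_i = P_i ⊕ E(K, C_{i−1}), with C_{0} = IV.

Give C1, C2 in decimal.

C1 = 122, C2 = 245

C1: E(K, 52) = 55; 77 ⊕ 55 = 122.
C2: E(K, 122) = 121; 140 ⊕ 121 = 245.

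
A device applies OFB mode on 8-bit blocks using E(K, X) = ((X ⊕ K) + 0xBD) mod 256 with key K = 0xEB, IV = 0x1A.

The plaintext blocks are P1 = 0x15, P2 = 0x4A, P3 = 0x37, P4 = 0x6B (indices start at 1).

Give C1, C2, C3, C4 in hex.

C1 = 0xBB, C2 = 0x48, C3 = 0x91, C4 = 0x61

OFB encryption: S_i = E(K, S_{i−1}) with S_{0} = IV; C_i = P_i ⊕ S_i.
C1: S = E(K, 0x1A) = 0xAE; 0x15 ⊕ 0xAE = 0xBB.
C2: S = E(K, 0xAE) = 0x02; 0x4A ⊕ 0x02 = 0x48.
C3: S = E(K, 0x02) = 0xA6; 0x37 ⊕ 0xA6 = 0x91.
C4: S = E(K, 0xA6) = 0x0A; 0x6B ⊕ 0x0A = 0x61.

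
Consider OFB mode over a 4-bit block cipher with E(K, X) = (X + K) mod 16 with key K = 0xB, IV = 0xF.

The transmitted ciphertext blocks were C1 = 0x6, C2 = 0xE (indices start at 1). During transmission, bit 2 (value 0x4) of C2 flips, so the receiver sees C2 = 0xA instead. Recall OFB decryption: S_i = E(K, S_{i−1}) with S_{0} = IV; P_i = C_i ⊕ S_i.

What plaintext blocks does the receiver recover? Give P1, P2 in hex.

P1 = 0xC, P2 = 0xF

Only C2 changed, to 0xA. In OFB, a change in C_i flips the same bit in P_i only; the keystream is unaffected. Decrypting the received ciphertext:
P1: S = E(K, 0xF) = 0xA; 0x6 ⊕ 0xA = 0xC.
P2: S = E(K, 0xA) = 0x5; 0xA ⊕ 0x5 = 0xF.
Blocks that differ from the original plaintext: P2.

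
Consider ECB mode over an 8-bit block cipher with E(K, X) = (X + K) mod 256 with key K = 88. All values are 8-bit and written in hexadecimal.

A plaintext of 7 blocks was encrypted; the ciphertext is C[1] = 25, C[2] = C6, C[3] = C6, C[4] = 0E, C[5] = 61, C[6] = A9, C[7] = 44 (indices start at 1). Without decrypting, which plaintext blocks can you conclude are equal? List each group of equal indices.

ECB encrypts each block independently with the same key, so equal ciphertext blocks imply equal plaintext blocks.
C[2] = C[3] = C6, so P[2] = P[3].

P[2] = P[3]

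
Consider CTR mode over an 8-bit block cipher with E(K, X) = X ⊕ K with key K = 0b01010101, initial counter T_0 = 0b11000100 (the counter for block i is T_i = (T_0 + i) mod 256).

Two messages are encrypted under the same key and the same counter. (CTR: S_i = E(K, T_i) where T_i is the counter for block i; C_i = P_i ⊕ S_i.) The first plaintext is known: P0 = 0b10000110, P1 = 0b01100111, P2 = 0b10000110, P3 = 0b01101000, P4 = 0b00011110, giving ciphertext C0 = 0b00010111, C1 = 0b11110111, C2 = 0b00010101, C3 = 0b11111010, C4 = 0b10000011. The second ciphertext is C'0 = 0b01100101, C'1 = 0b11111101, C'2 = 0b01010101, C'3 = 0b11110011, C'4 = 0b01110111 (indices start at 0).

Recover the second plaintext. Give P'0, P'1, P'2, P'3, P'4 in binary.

P'0 = 0b11110100, P'1 = 0b01101101, P'2 = 0b11000110, P'3 = 0b01100001, P'4 = 0b11101010

In CTR with a reused counter, both messages share the same keystream S_i, so C_i ⊕ C'_i = P_i ⊕ P'_i and thus P'_i = P_i ⊕ C_i ⊕ C'_i.
P'0: 0b10000110 ⊕ 0b00010111 ⊕ 0b01100101 = 0b11110100.
P'1: 0b01100111 ⊕ 0b11110111 ⊕ 0b11111101 = 0b01101101.
P'2: 0b10000110 ⊕ 0b00010101 ⊕ 0b01010101 = 0b11000110.
P'3: 0b01101000 ⊕ 0b11111010 ⊕ 0b11110011 = 0b01100001.
P'4: 0b00011110 ⊕ 0b10000011 ⊕ 0b01110111 = 0b11101010.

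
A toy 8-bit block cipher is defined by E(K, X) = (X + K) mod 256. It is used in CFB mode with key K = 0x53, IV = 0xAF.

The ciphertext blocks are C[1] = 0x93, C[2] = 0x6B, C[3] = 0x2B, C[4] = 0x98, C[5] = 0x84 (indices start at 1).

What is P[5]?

P[5] = 0x6F

CFB decryption: P_i = C_i ⊕ E(K, C_{i−1}), with C_{0} = IV.
P[5]: E(K, 0x98) = 0xEB; 0x84 ⊕ 0xEB = 0x6F.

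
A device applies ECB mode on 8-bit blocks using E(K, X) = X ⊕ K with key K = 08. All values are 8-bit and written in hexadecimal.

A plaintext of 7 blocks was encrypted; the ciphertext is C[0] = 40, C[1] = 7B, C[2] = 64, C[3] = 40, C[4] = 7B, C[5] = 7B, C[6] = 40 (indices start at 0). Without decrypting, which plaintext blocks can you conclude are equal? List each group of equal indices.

P[0] = P[3] = P[6]; P[1] = P[4] = P[5]

ECB encrypts each block independently with the same key, so equal ciphertext blocks imply equal plaintext blocks.
C[0] = C[3] = C[6] = 40, so P[0] = P[3] = P[6].
C[1] = C[4] = C[5] = 7B, so P[1] = P[4] = P[5].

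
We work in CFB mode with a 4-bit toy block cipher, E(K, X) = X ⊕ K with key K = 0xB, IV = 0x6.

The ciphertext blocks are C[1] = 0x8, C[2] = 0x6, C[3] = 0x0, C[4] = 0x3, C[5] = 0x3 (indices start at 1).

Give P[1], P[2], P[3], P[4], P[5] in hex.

CFB decryption: P_i = C_i ⊕ E(K, C_{i−1}), with C_{0} = IV.
P[1]: E(K, 0x6) = 0xD; 0x8 ⊕ 0xD = 0x5.
P[2]: E(K, 0x8) = 0x3; 0x6 ⊕ 0x3 = 0x5.
P[3]: E(K, 0x6) = 0xD; 0x0 ⊕ 0xD = 0xD.
P[4]: E(K, 0x0) = 0xB; 0x3 ⊕ 0xB = 0x8.
P[5]: E(K, 0x3) = 0x8; 0x3 ⊕ 0x8 = 0xB.

P[1] = 0x5, P[2] = 0x5, P[3] = 0xD, P[4] = 0x8, P[5] = 0xB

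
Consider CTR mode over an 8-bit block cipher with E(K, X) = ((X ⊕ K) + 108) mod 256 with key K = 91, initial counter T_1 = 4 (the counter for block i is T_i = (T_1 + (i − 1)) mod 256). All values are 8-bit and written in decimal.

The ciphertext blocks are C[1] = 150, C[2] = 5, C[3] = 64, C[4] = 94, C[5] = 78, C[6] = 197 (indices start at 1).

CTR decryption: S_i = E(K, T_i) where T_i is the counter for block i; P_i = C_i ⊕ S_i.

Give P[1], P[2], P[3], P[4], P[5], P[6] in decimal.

P[1]: T = 4, S = E(K, T) = 203; 150 ⊕ 203 = 93.
P[2]: T = 5, S = E(K, T) = 202; 5 ⊕ 202 = 207.
P[3]: T = 6, S = E(K, T) = 201; 64 ⊕ 201 = 137.
P[4]: T = 7, S = E(K, T) = 200; 94 ⊕ 200 = 150.
P[5]: T = 8, S = E(K, T) = 191; 78 ⊕ 191 = 241.
P[6]: T = 9, S = E(K, T) = 190; 197 ⊕ 190 = 123.

P[1] = 93, P[2] = 207, P[3] = 137, P[4] = 150, P[5] = 241, P[6] = 123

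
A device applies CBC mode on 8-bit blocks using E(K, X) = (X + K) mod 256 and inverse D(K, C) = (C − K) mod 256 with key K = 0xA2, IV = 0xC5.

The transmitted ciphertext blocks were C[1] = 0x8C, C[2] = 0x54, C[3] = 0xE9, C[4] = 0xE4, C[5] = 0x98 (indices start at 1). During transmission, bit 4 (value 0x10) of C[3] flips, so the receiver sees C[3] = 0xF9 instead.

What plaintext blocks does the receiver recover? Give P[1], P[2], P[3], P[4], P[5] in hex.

CBC decryption: P_i = D(K, C_i) ⊕ C_{i−1}, with C_{0} = IV.
Only C[3] changed, to 0xF9. In CBC, a change in C_i garbles P_i and flips the same bit in P_{i+1}. Decrypting the received ciphertext:
P[1]: D(K, 0x8C) = 0xEA; 0xEA ⊕ 0xC5 = 0x2F.
P[2]: D(K, 0x54) = 0xB2; 0xB2 ⊕ 0x8C = 0x3E.
P[3]: D(K, 0xF9) = 0x57; 0x57 ⊕ 0x54 = 0x03.
P[4]: D(K, 0xE4) = 0x42; 0x42 ⊕ 0xF9 = 0xBB.
P[5]: D(K, 0x98) = 0xF6; 0xF6 ⊕ 0xE4 = 0x12.
Blocks that differ from the original plaintext: P[3], P[4].

P[1] = 0x2F, P[2] = 0x3E, P[3] = 0x03, P[4] = 0xBB, P[5] = 0x12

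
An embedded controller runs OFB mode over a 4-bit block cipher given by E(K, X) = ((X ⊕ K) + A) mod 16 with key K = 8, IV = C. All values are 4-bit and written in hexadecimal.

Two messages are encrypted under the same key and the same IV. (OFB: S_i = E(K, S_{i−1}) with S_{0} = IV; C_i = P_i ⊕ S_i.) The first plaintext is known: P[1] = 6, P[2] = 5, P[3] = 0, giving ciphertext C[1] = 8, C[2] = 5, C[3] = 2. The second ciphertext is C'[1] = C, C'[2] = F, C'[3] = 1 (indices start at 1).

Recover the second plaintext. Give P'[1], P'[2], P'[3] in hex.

P'[1] = 2, P'[2] = F, P'[3] = 3

In OFB with a reused IV, both messages share the same keystream S_i, so C_i ⊕ C'_i = P_i ⊕ P'_i and thus P'_i = P_i ⊕ C_i ⊕ C'_i.
P'[1]: 6 ⊕ 8 ⊕ C = 2.
P'[2]: 5 ⊕ 5 ⊕ F = F.
P'[3]: 0 ⊕ 2 ⊕ 1 = 3.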